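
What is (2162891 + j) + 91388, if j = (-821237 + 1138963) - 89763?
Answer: 2482242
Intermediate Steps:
j = 227963 (j = 317726 - 89763 = 227963)
(2162891 + j) + 91388 = (2162891 + 227963) + 91388 = 2390854 + 91388 = 2482242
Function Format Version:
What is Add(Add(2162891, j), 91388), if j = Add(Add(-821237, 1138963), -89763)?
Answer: 2482242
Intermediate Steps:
j = 227963 (j = Add(317726, -89763) = 227963)
Add(Add(2162891, j), 91388) = Add(Add(2162891, 227963), 91388) = Add(2390854, 91388) = 2482242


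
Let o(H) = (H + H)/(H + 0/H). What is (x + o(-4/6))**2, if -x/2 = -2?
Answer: 36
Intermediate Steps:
x = 4 (x = -2*(-2) = 4)
o(H) = 2 (o(H) = (2*H)/(H + 0) = (2*H)/H = 2)
(x + o(-4/6))**2 = (4 + 2)**2 = 6**2 = 36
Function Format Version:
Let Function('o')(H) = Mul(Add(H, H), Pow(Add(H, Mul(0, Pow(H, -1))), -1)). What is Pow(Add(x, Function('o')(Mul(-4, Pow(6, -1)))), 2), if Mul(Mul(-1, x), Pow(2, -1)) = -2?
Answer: 36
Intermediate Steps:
x = 4 (x = Mul(-2, -2) = 4)
Function('o')(H) = 2 (Function('o')(H) = Mul(Mul(2, H), Pow(Add(H, 0), -1)) = Mul(Mul(2, H), Pow(H, -1)) = 2)
Pow(Add(x, Function('o')(Mul(-4, Pow(6, -1)))), 2) = Pow(Add(4, 2), 2) = Pow(6, 2) = 36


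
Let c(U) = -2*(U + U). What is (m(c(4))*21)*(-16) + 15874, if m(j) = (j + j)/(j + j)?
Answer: 15538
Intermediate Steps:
c(U) = -4*U
m(j) = 1 (m(j) = (2*j)/((2*j)) = (2*j)*(1/(2*j)) = 1)
(m(c(4))*21)*(-16) + 15874 = (1*21)*(-16) + 15874 = 21*(-16) + 15874 = -336 + 15874 = 15538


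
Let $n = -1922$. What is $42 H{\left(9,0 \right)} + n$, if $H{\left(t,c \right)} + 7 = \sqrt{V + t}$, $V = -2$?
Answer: $-2216 + 42 \sqrt{7} \approx -2104.9$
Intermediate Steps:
$H{\left(t,c \right)} = -7 + \sqrt{-2 + t}$
$42 H{\left(9,0 \right)} + n = 42 \left(-7 + \sqrt{-2 + 9}\right) - 1922 = 42 \left(-7 + \sqrt{7}\right) - 1922 = \left(-294 + 42 \sqrt{7}\right) - 1922 = -2216 + 42 \sqrt{7}$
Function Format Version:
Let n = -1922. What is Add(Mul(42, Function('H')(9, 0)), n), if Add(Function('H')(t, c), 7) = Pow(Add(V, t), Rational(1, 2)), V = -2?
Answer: Add(-2216, Mul(42, Pow(7, Rational(1, 2)))) ≈ -2104.9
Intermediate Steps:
Function('H')(t, c) = Add(-7, Pow(Add(-2, t), Rational(1, 2)))
Add(Mul(42, Function('H')(9, 0)), n) = Add(Mul(42, Add(-7, Pow(Add(-2, 9), Rational(1, 2)))), -1922) = Add(Mul(42, Add(-7, Pow(7, Rational(1, 2)))), -1922) = Add(Add(-294, Mul(42, Pow(7, Rational(1, 2)))), -1922) = Add(-2216, Mul(42, Pow(7, Rational(1, 2))))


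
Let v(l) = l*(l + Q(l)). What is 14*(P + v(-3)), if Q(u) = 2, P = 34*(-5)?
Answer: -2338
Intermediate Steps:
P = -170
v(l) = l*(2 + l) (v(l) = l*(l + 2) = l*(2 + l))
14*(P + v(-3)) = 14*(-170 - 3*(2 - 3)) = 14*(-170 - 3*(-1)) = 14*(-170 + 3) = 14*(-167) = -2338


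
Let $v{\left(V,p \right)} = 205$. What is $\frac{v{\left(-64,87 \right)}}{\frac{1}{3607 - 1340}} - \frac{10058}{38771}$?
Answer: $\frac{18018230627}{38771} \approx 4.6473 \cdot 10^{5}$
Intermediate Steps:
$\frac{v{\left(-64,87 \right)}}{\frac{1}{3607 - 1340}} - \frac{10058}{38771} = \frac{205}{\frac{1}{3607 - 1340}} - \frac{10058}{38771} = \frac{205}{\frac{1}{2267}} - \frac{10058}{38771} = 205 \frac{1}{\frac{1}{2267}} - \frac{10058}{38771} = 205 \cdot 2267 - \frac{10058}{38771} = 464735 - \frac{10058}{38771} = \frac{18018230627}{38771}$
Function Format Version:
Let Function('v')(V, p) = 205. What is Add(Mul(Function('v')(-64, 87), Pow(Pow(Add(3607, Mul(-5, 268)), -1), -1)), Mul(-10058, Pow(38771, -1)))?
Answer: Rational(18018230627, 38771) ≈ 4.6473e+5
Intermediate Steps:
Add(Mul(Function('v')(-64, 87), Pow(Pow(Add(3607, Mul(-5, 268)), -1), -1)), Mul(-10058, Pow(38771, -1))) = Add(Mul(205, Pow(Pow(Add(3607, Mul(-5, 268)), -1), -1)), Mul(-10058, Pow(38771, -1))) = Add(Mul(205, Pow(Pow(Add(3607, -1340), -1), -1)), Mul(-10058, Rational(1, 38771))) = Add(Mul(205, Pow(Pow(2267, -1), -1)), Rational(-10058, 38771)) = Add(Mul(205, Pow(Rational(1, 2267), -1)), Rational(-10058, 38771)) = Add(Mul(205, 2267), Rational(-10058, 38771)) = Add(464735, Rational(-10058, 38771)) = Rational(18018230627, 38771)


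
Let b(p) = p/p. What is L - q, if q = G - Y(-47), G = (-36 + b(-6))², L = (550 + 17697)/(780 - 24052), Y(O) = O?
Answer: -29620231/23272 ≈ -1272.8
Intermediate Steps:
b(p) = 1
L = -18247/23272 (L = 18247/(-23272) = 18247*(-1/23272) = -18247/23272 ≈ -0.78407)
G = 1225 (G = (-36 + 1)² = (-35)² = 1225)
q = 1272 (q = 1225 - 1*(-47) = 1225 + 47 = 1272)
L - q = -18247/23272 - 1*1272 = -18247/23272 - 1272 = -29620231/23272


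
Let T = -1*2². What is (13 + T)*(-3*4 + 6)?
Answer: -54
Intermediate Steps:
T = -4 (T = -1*4 = -4)
(13 + T)*(-3*4 + 6) = (13 - 4)*(-3*4 + 6) = 9*(-12 + 6) = 9*(-6) = -54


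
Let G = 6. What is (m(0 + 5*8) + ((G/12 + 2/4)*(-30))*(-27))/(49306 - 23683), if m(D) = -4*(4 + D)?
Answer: 634/25623 ≈ 0.024743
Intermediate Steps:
m(D) = -16 - 4*D
(m(0 + 5*8) + ((G/12 + 2/4)*(-30))*(-27))/(49306 - 23683) = ((-16 - 4*(0 + 5*8)) + ((6/12 + 2/4)*(-30))*(-27))/(49306 - 23683) = ((-16 - 4*(0 + 40)) + ((6*(1/12) + 2*(¼))*(-30))*(-27))/25623 = ((-16 - 4*40) + ((½ + ½)*(-30))*(-27))*(1/25623) = ((-16 - 160) + (1*(-30))*(-27))*(1/25623) = (-176 - 30*(-27))*(1/25623) = (-176 + 810)*(1/25623) = 634*(1/25623) = 634/25623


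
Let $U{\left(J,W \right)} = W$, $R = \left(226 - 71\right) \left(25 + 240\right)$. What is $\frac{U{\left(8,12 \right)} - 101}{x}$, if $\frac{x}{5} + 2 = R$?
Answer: $- \frac{89}{205365} \approx -0.00043337$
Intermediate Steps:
$R = 41075$ ($R = 155 \cdot 265 = 41075$)
$x = 205365$ ($x = -10 + 5 \cdot 41075 = -10 + 205375 = 205365$)
$\frac{U{\left(8,12 \right)} - 101}{x} = \frac{12 - 101}{205365} = \frac{1}{205365} \left(-89\right) = - \frac{89}{205365}$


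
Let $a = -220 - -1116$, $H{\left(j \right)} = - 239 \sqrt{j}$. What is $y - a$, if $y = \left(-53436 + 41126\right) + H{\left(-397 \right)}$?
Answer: $-13206 - 239 i \sqrt{397} \approx -13206.0 - 4762.0 i$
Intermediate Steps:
$y = -12310 - 239 i \sqrt{397}$ ($y = \left(-53436 + 41126\right) - 239 \sqrt{-397} = -12310 - 239 i \sqrt{397} \approx -12310.0 - 4762.0 i$)
$a = 896$ ($a = -220 + 1116 = 896$)
$y - a = \left(-12310 - 239 i \sqrt{397}\right) - 896 = -13206 - 239 i \sqrt{397}$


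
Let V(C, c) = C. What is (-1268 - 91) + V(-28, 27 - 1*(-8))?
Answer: -1387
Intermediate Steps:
(-1268 - 91) + V(-28, 27 - 1*(-8)) = (-1268 - 91) - 28 = -1359 - 28 = -1387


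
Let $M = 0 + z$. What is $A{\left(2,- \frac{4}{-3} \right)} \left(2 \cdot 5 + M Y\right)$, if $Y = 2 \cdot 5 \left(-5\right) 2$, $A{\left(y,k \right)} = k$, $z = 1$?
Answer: $-120$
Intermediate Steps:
$Y = -100$ ($Y = 10 \left(-5\right) 2 = \left(-50\right) 2 = -100$)
$M = 1$ ($M = 0 + 1 = 1$)
$A{\left(2,- \frac{4}{-3} \right)} \left(2 \cdot 5 + M Y\right) = - \frac{4}{-3} \left(2 \cdot 5 + 1 \left(-100\right)\right) = \left(-4\right) \left(- \frac{1}{3}\right) \left(10 - 100\right) = \frac{4}{3} \left(-90\right) = -120$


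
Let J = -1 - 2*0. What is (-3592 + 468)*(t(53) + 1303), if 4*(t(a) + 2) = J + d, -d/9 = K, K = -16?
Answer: -4176007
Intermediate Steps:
J = -1 (J = -1 + 0 = -1)
d = 144 (d = -9*(-16) = 144)
t(a) = 135/4 (t(a) = -2 + (-1 + 144)/4 = -2 + (¼)*143 = -2 + 143/4 = 135/4)
(-3592 + 468)*(t(53) + 1303) = (-3592 + 468)*(135/4 + 1303) = -3124*5347/4 = -4176007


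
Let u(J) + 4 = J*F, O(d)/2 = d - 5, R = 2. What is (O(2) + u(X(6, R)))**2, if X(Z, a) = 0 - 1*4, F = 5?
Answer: 900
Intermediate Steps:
O(d) = -10 + 2*d (O(d) = 2*(d - 5) = 2*(-5 + d) = -10 + 2*d)
X(Z, a) = -4 (X(Z, a) = 0 - 4 = -4)
u(J) = -4 + 5*J (u(J) = -4 + J*5 = -4 + 5*J)
(O(2) + u(X(6, R)))**2 = ((-10 + 2*2) + (-4 + 5*(-4)))**2 = ((-10 + 4) + (-4 - 20))**2 = (-6 - 24)**2 = (-30)**2 = 900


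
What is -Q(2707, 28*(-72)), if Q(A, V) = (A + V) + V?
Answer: 1325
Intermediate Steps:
Q(A, V) = A + 2*V
-Q(2707, 28*(-72)) = -(2707 + 2*(28*(-72))) = -(2707 + 2*(-2016)) = -(2707 - 4032) = -1*(-1325) = 1325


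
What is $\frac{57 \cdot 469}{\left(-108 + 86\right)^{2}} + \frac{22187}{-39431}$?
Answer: $\frac{1043370415}{19084604} \approx 54.671$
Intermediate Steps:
$\frac{57 \cdot 469}{\left(-108 + 86\right)^{2}} + \frac{22187}{-39431} = \frac{26733}{\left(-22\right)^{2}} + 22187 \left(- \frac{1}{39431}\right) = \frac{26733}{484} - \frac{22187}{39431} = \frac{1043370415}{19084604}$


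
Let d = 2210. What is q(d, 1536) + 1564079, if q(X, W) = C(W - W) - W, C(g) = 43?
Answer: 1562586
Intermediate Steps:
q(X, W) = 43 - W
q(d, 1536) + 1564079 = (43 - 1*1536) + 1564079 = (43 - 1536) + 1564079 = -1493 + 1564079 = 1562586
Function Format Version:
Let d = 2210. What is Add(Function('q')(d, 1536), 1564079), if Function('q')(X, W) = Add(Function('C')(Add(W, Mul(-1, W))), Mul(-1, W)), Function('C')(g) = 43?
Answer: 1562586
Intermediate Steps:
Function('q')(X, W) = Add(43, Mul(-1, W))
Add(Function('q')(d, 1536), 1564079) = Add(Add(43, Mul(-1, 1536)), 1564079) = Add(Add(43, -1536), 1564079) = Add(-1493, 1564079) = 1562586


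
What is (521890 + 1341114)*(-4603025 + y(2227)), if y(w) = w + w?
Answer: -8567156167284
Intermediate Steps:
y(w) = 2*w
(521890 + 1341114)*(-4603025 + y(2227)) = (521890 + 1341114)*(-4603025 + 2*2227) = 1863004*(-4603025 + 4454) = 1863004*(-4598571) = -8567156167284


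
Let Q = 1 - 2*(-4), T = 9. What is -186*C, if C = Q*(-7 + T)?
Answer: -3348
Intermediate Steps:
Q = 9 (Q = 1 + 8 = 9)
C = 18 (C = 9*(-7 + 9) = 9*2 = 18)
-186*C = -186*18 = -3348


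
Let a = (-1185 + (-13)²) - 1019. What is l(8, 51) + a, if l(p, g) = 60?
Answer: -1975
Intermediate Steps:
a = -2035 (a = (-1185 + 169) - 1019 = -1016 - 1019 = -2035)
l(8, 51) + a = 60 - 2035 = -1975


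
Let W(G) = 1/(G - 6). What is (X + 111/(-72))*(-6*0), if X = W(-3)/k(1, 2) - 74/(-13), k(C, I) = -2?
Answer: 0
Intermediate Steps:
W(G) = 1/(-6 + G)
X = 1345/234 (X = 1/(-6 - 3*(-2)) - 74/(-13) = -1/2/(-9) - 74*(-1/13) = -1/9*(-1/2) + 74/13 = 1/18 + 74/13 = 1345/234 ≈ 5.7479)
(X + 111/(-72))*(-6*0) = (1345/234 + 111/(-72))*(-6*0) = (1345/234 + 111*(-1/72))*0 = (1345/234 - 37/24)*0 = (3937/936)*0 = 0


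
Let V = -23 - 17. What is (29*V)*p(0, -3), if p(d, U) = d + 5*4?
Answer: -23200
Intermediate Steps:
p(d, U) = 20 + d (p(d, U) = d + 20 = 20 + d)
V = -40
(29*V)*p(0, -3) = (29*(-40))*(20 + 0) = -1160*20 = -23200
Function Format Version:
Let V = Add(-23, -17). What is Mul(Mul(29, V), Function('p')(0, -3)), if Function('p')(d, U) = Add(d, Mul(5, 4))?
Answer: -23200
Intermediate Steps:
Function('p')(d, U) = Add(20, d) (Function('p')(d, U) = Add(d, 20) = Add(20, d))
V = -40
Mul(Mul(29, V), Function('p')(0, -3)) = Mul(Mul(29, -40), Add(20, 0)) = Mul(-1160, 20) = -23200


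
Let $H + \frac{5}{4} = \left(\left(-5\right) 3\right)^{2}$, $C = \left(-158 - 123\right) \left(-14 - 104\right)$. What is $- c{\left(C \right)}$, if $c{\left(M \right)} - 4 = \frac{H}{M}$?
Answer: $- \frac{531423}{132632} \approx -4.0067$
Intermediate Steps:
$C = 33158$ ($C = \left(-281\right) \left(-118\right) = 33158$)
$H = \frac{895}{4}$ ($H = - \frac{5}{4} + \left(\left(-5\right) 3\right)^{2} = - \frac{5}{4} + \left(-15\right)^{2} = - \frac{5}{4} + 225 = \frac{895}{4} \approx 223.75$)
$c{\left(M \right)} = 4 + \frac{895}{4 M}$
$- c{\left(C \right)} = - (4 + \frac{895}{4 \cdot 33158}) = - (4 + \frac{895}{4} \cdot \frac{1}{33158}) = - (4 + \frac{895}{132632}) = \left(-1\right) \frac{531423}{132632} = - \frac{531423}{132632}$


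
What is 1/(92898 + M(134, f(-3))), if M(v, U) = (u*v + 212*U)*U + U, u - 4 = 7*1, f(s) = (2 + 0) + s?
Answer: 1/91635 ≈ 1.0913e-5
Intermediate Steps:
f(s) = 2 + s
u = 11 (u = 4 + 7*1 = 4 + 7 = 11)
M(v, U) = U + U*(11*v + 212*U) (M(v, U) = (11*v + 212*U)*U + U = U*(11*v + 212*U) + U = U + U*(11*v + 212*U))
1/(92898 + M(134, f(-3))) = 1/(92898 + (2 - 3)*(1 + 11*134 + 212*(2 - 3))) = 1/(92898 - (1 + 1474 + 212*(-1))) = 1/(92898 - (1 + 1474 - 212)) = 1/(92898 - 1*1263) = 1/(92898 - 1263) = 1/91635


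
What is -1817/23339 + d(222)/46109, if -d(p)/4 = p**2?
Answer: -4684737157/1076137951 ≈ -4.3533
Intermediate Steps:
d(p) = -4*p**2
-1817/23339 + d(222)/46109 = -1817/23339 - 4*222**2/46109 = -1817*1/23339 - 4*49284*(1/46109) = -1817/23339 - 197136*1/46109 = -1817/23339 - 197136/46109 = -4684737157/1076137951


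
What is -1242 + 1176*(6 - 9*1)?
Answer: -4770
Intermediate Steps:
-1242 + 1176*(6 - 9*1) = -1242 + 1176*(6 - 9) = -1242 + 1176*(-3) = -1242 - 3528 = -4770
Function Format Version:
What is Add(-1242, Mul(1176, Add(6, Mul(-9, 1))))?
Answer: -4770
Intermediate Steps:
Add(-1242, Mul(1176, Add(6, Mul(-9, 1)))) = Add(-1242, Mul(1176, Add(6, -9))) = Add(-1242, Mul(1176, -3)) = Add(-1242, -3528) = -4770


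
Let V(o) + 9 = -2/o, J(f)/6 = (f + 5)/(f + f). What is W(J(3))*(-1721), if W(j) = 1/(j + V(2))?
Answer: 1721/2 ≈ 860.50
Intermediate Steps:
J(f) = 3*(5 + f)/f (J(f) = 6*((f + 5)/(f + f)) = 6*((5 + f)/((2*f))) = 6*((5 + f)*(1/(2*f))) = 6*((5 + f)/(2*f)) = 3*(5 + f)/f)
V(o) = -9 - 2/o
W(j) = 1/(-10 + j) (W(j) = 1/(j + (-9 - 2/2)) = 1/(j + (-9 - 2*1/2)) = 1/(j + (-9 - 1)) = 1/(j - 10) = 1/(-10 + j))
W(J(3))*(-1721) = -1721/(-10 + (3 + 15/3)) = -1721/(-10 + (3 + 15*(1/3))) = -1721/(-10 + (3 + 5)) = -1721/(-10 + 8) = -1721/(-2) = -1/2*(-1721) = 1721/2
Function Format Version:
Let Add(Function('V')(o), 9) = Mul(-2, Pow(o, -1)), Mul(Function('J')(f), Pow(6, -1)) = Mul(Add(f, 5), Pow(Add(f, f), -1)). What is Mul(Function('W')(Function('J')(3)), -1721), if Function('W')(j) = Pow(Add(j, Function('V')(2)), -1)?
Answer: Rational(1721, 2) ≈ 860.50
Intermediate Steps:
Function('J')(f) = Mul(3, Pow(f, -1), Add(5, f)) (Function('J')(f) = Mul(6, Mul(Add(f, 5), Pow(Add(f, f), -1))) = Mul(6, Mul(Add(5, f), Pow(Mul(2, f), -1))) = Mul(6, Mul(Add(5, f), Mul(Rational(1, 2), Pow(f, -1)))) = Mul(6, Mul(Rational(1, 2), Pow(f, -1), Add(5, f))) = Mul(3, Pow(f, -1), Add(5, f)))
Function('V')(o) = Add(-9, Mul(-2, Pow(o, -1)))
Function('W')(j) = Pow(Add(-10, j), -1) (Function('W')(j) = Pow(Add(j, Add(-9, Mul(-2, Pow(2, -1)))), -1) = Pow(Add(j, Add(-9, Mul(-2, Rational(1, 2)))), -1) = Pow(Add(j, Add(-9, -1)), -1) = Pow(Add(j, -10), -1) = Pow(Add(-10, j), -1))
Mul(Function('W')(Function('J')(3)), -1721) = Mul(Pow(Add(-10, Add(3, Mul(15, Pow(3, -1)))), -1), -1721) = Mul(Pow(Add(-10, Add(3, Mul(15, Rational(1, 3)))), -1), -1721) = Mul(Pow(Add(-10, Add(3, 5)), -1), -1721) = Mul(Pow(Add(-10, 8), -1), -1721) = Mul(Pow(-2, -1), -1721) = Mul(Rational(-1, 2), -1721) = Rational(1721, 2)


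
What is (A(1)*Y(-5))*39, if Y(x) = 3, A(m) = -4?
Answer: -468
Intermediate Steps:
(A(1)*Y(-5))*39 = -4*3*39 = -12*39 = -468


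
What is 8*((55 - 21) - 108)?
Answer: -592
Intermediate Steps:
8*((55 - 21) - 108) = 8*(34 - 108) = 8*(-74) = -592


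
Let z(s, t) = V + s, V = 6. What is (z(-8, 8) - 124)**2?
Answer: 15876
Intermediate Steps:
z(s, t) = 6 + s
(z(-8, 8) - 124)**2 = ((6 - 8) - 124)**2 = (-2 - 124)**2 = (-126)**2 = 15876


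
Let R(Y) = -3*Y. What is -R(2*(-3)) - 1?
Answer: -19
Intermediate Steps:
-R(2*(-3)) - 1 = -(-3)*2*(-3) - 1 = -(-3)*(-6) - 1 = -1*18 - 1 = -18 - 1 = -19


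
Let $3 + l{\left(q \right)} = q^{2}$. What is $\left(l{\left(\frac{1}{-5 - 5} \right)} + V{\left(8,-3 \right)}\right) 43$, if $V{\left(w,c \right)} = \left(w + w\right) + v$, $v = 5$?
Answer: $\frac{77443}{100} \approx 774.43$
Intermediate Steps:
$V{\left(w,c \right)} = 5 + 2 w$ ($V{\left(w,c \right)} = \left(w + w\right) + 5 = 2 w + 5 = 5 + 2 w$)
$l{\left(q \right)} = -3 + q^{2}$
$\left(l{\left(\frac{1}{-5 - 5} \right)} + V{\left(8,-3 \right)}\right) 43 = \left(\left(-3 + \left(\frac{1}{-5 - 5}\right)^{2}\right) + \left(5 + 2 \cdot 8\right)\right) 43 = \left(\left(-3 + \left(\frac{1}{-10}\right)^{2}\right) + \left(5 + 16\right)\right) 43 = \left(\left(-3 + \left(- \frac{1}{10}\right)^{2}\right) + 21\right) 43 = \left(\left(-3 + \frac{1}{100}\right) + 21\right) 43 = \left(- \frac{299}{100} + 21\right) 43 = \frac{1801}{100} \cdot 43 = \frac{77443}{100}$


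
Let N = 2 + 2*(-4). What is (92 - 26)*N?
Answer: -396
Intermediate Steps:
N = -6 (N = 2 - 8 = -6)
(92 - 26)*N = (92 - 26)*(-6) = 66*(-6) = -396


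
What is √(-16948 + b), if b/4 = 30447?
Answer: 2*√26210 ≈ 323.79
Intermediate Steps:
b = 121788 (b = 4*30447 = 121788)
√(-16948 + b) = √(-16948 + 121788) = √104840 = 2*√26210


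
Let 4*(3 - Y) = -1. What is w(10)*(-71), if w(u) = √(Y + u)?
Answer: -71*√53/2 ≈ -258.44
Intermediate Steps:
Y = 13/4 (Y = 3 - ¼*(-1) = 3 + ¼ = 13/4 ≈ 3.2500)
w(u) = √(13/4 + u)
w(10)*(-71) = (√(13 + 4*10)/2)*(-71) = (√(13 + 40)/2)*(-71) = (√53/2)*(-71) = -71*√53/2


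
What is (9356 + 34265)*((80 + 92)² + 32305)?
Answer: 2699660069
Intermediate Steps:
(9356 + 34265)*((80 + 92)² + 32305) = 43621*(172² + 32305) = 43621*(29584 + 32305) = 43621*61889 = 2699660069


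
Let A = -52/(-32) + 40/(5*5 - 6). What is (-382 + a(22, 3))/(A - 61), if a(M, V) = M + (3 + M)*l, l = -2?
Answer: 12464/1741 ≈ 7.1591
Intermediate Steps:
a(M, V) = -6 - M (a(M, V) = M + (3 + M)*(-2) = M + (-6 - 2*M) = -6 - M)
A = 567/152 (A = -52*(-1/32) + 40/(25 - 6) = 13/8 + 40/19 = 567/152 ≈ 3.7303)
(-382 + a(22, 3))/(A - 61) = (-382 + (-6 - 1*22))/(567/152 - 61) = (-382 + (-6 - 22))/(-8705/152) = (-382 - 28)*(-152/8705) = -410*(-152/8705) = 12464/1741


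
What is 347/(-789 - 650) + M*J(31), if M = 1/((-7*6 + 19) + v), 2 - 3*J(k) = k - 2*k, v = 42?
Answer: 9236/27341 ≈ 0.33781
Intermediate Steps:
J(k) = 2/3 + k/3 (J(k) = 2/3 - (k - 2*k)/3 = 2/3 - (-1)*k/3 = 2/3 + k/3)
M = 1/19 (M = 1/((-7*6 + 19) + 42) = 1/((-42 + 19) + 42) = 1/(-23 + 42) = 1/19 ≈ 0.052632)
347/(-789 - 650) + M*J(31) = 347/(-789 - 650) + (2/3 + (1/3)*31)/19 = 347/(-1439) + (2/3 + 31/3)/19 = 347*(-1/1439) + (1/19)*11 = -347/1439 + 11/19 = 9236/27341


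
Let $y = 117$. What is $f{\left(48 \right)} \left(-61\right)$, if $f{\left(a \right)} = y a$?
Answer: $-342576$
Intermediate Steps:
$f{\left(a \right)} = 117 a$
$f{\left(48 \right)} \left(-61\right) = 117 \cdot 48 \left(-61\right) = 5616 \left(-61\right) = -342576$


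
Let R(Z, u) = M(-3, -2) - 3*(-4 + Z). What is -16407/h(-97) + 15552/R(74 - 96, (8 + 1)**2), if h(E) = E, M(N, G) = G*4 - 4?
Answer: 431901/1067 ≈ 404.78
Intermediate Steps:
M(N, G) = -4 + 4*G (M(N, G) = 4*G - 4 = -4 + 4*G)
R(Z, u) = -3*Z (R(Z, u) = (-4 + 4*(-2)) - 3*(-4 + Z) = (-4 - 8) - (-12 + 3*Z) = -12 + (12 - 3*Z) = -3*Z)
-16407/h(-97) + 15552/R(74 - 96, (8 + 1)**2) = -16407/(-97) + 15552/((-3*(74 - 96))) = -16407*(-1/97) + 15552/((-3*(-22))) = 16407/97 + 15552/66 = 16407/97 + 15552*(1/66) = 16407/97 + 2592/11 = 431901/1067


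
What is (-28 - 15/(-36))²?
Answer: 109561/144 ≈ 760.84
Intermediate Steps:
(-28 - 15/(-36))² = (-28 - 15*(-1/36))² = (-28 + 5/12)² = (-331/12)² = 109561/144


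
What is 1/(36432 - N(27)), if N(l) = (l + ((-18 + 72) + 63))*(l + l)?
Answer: 1/28656 ≈ 3.4897e-5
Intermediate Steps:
N(l) = 2*l*(117 + l) (N(l) = (l + (54 + 63))*(2*l) = (l + 117)*(2*l) = (117 + l)*(2*l) = 2*l*(117 + l))
1/(36432 - N(27)) = 1/(36432 - 2*27*(117 + 27)) = 1/(36432 - 2*27*144) = 1/(36432 - 1*7776) = 1/(36432 - 7776) = 1/28656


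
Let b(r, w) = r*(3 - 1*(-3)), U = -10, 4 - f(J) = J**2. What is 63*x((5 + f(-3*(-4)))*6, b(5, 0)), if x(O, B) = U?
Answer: -630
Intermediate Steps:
f(J) = 4 - J**2
b(r, w) = 6*r (b(r, w) = r*(3 + 3) = r*6 = 6*r)
x(O, B) = -10
63*x((5 + f(-3*(-4)))*6, b(5, 0)) = 63*(-10) = -630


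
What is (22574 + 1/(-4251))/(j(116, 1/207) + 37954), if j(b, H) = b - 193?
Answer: 95962073/161015127 ≈ 0.59598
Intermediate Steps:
j(b, H) = -193 + b
(22574 + 1/(-4251))/(j(116, 1/207) + 37954) = (22574 + 1/(-4251))/((-193 + 116) + 37954) = (22574 - 1/4251)/(-77 + 37954) = (95962073/4251)/37877 = (95962073/4251)*(1/37877) = 95962073/161015127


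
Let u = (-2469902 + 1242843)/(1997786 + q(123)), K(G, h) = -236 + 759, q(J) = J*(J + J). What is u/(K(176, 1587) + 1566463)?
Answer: -1227059/3177916555384 ≈ -3.8612e-7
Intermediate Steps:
q(J) = 2*J² (q(J) = J*(2*J) = 2*J²)
K(G, h) = 523
u = -1227059/2028044 (u = (-2469902 + 1242843)/(1997786 + 2*123²) = -1227059/(1997786 + 2*15129) = -1227059/(1997786 + 30258) = -1227059/2028044 ≈ -0.60505)
u/(K(176, 1587) + 1566463) = -1227059/(2028044*(523 + 1566463)) = -1227059/2028044/1566986 = -1227059/2028044*1/1566986 = -1227059/3177916555384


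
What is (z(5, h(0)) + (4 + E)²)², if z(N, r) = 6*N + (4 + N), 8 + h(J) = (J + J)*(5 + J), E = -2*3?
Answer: 1849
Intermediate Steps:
E = -6
h(J) = -8 + 2*J*(5 + J) (h(J) = -8 + (J + J)*(5 + J) = -8 + (2*J)*(5 + J) = -8 + 2*J*(5 + J))
z(N, r) = 4 + 7*N
(z(5, h(0)) + (4 + E)²)² = ((4 + 7*5) + (4 - 6)²)² = ((4 + 35) + (-2)²)² = (39 + 4)² = 43² = 1849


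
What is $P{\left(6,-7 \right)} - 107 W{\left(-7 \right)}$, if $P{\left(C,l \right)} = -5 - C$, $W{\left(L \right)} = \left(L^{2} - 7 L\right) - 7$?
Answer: $-9748$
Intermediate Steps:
$W{\left(L \right)} = -7 + L^{2} - 7 L$
$P{\left(6,-7 \right)} - 107 W{\left(-7 \right)} = \left(-5 - 6\right) - 107 \left(-7 + \left(-7\right)^{2} - -49\right) = \left(-5 - 6\right) - 107 \left(-7 + 49 + 49\right) = -11 - 9737 = -9748$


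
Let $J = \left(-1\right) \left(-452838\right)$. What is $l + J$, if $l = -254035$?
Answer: $198803$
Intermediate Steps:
$J = 452838$
$l + J = -254035 + 452838 = 198803$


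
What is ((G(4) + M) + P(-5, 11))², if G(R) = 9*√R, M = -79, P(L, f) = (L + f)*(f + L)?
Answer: 625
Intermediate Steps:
P(L, f) = (L + f)² (P(L, f) = (L + f)*(L + f) = (L + f)²)
((G(4) + M) + P(-5, 11))² = ((9*√4 - 79) + (-5 + 11)²)² = ((9*2 - 79) + 6²)² = ((18 - 79) + 36)² = (-61 + 36)² = (-25)² = 625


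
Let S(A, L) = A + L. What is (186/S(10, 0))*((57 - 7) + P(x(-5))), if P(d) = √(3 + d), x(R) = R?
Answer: 930 + 93*I*√2/5 ≈ 930.0 + 26.304*I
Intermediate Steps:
(186/S(10, 0))*((57 - 7) + P(x(-5))) = (186/(10 + 0))*((57 - 7) + √(3 - 5)) = (186/10)*(50 + √(-2)) = (186*(⅒))*(50 + I*√2) = 93*(50 + I*√2)/5 = 930 + 93*I*√2/5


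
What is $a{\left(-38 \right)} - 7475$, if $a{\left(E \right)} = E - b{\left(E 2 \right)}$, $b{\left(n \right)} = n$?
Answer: $-7437$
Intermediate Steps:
$a{\left(E \right)} = - E$ ($a{\left(E \right)} = E - E 2 = E - 2 E = - E$)
$a{\left(-38 \right)} - 7475 = \left(-1\right) \left(-38\right) - 7475 = 38 - 7475 = -7437$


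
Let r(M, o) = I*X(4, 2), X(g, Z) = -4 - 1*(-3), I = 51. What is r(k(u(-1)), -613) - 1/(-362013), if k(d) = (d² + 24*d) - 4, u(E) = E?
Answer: -18462662/362013 ≈ -51.000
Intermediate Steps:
k(d) = -4 + d² + 24*d
X(g, Z) = -1 (X(g, Z) = -4 + 3 = -1)
r(M, o) = -51 (r(M, o) = 51*(-1) = -51)
r(k(u(-1)), -613) - 1/(-362013) = -51 - 1/(-362013) = -51 - 1*(-1/362013) = -51 + 1/362013 = -18462662/362013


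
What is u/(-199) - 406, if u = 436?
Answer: -81230/199 ≈ -408.19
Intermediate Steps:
u/(-199) - 406 = 436/(-199) - 406 = 436*(-1/199) - 406 = -436/199 - 406 = -81230/199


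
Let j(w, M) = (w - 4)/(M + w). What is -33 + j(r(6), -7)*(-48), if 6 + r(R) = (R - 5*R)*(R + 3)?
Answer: -18405/229 ≈ -80.371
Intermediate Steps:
r(R) = -6 - 4*R*(3 + R) (r(R) = -6 + (R - 5*R)*(R + 3) = -6 + (-4*R)*(3 + R) = -6 - 4*R*(3 + R))
j(w, M) = (-4 + w)/(M + w)
-33 + j(r(6), -7)*(-48) = -33 + ((-4 + (-6 - 12*6 - 4*6²))/(-7 + (-6 - 12*6 - 4*6²)))*(-48) = -33 + ((-4 + (-6 - 72 - 4*36))/(-7 + (-6 - 72 - 4*36)))*(-48) = -33 + ((-4 + (-6 - 72 - 144))/(-7 + (-6 - 72 - 144)))*(-48) = -33 + ((-4 - 222)/(-7 - 222))*(-48) = -33 + (-226/(-229))*(-48) = -33 - 1/229*(-226)*(-48) = -33 + (226/229)*(-48) = -33 - 10848/229 = -18405/229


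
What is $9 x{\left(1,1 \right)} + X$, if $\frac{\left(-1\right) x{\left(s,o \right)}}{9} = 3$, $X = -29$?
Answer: $-272$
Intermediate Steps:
$x{\left(s,o \right)} = -27$ ($x{\left(s,o \right)} = \left(-9\right) 3 = -27$)
$9 x{\left(1,1 \right)} + X = 9 \left(-27\right) - 29 = -243 - 29 = -272$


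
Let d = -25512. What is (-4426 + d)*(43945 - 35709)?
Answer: -246569368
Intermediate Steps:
(-4426 + d)*(43945 - 35709) = (-4426 - 25512)*(43945 - 35709) = -29938*8236 = -246569368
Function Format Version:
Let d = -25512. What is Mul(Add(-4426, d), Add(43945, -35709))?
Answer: -246569368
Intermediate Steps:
Mul(Add(-4426, d), Add(43945, -35709)) = Mul(Add(-4426, -25512), Add(43945, -35709)) = Mul(-29938, 8236) = -246569368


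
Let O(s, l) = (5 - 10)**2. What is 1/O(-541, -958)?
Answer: 1/25 ≈ 0.040000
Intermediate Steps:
O(s, l) = 25 (O(s, l) = (-5)**2 = 25)
1/O(-541, -958) = 1/25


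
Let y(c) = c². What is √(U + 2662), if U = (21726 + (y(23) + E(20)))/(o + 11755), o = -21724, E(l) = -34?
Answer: √29370066337/3323 ≈ 51.573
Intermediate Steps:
U = -7407/3323 (U = (21726 + (23² - 34))/(-21724 + 11755) = (21726 + (529 - 34))/(-9969) = (21726 + 495)*(-1/9969) = 22221*(-1/9969) = -7407/3323 ≈ -2.2290)
√(U + 2662) = √(-7407/3323 + 2662) = √(8838419/3323) = √29370066337/3323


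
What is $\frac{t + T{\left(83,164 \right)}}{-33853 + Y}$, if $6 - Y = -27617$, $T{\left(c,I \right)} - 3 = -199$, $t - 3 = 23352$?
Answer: $- \frac{23159}{6230} \approx -3.7173$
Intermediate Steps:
$t = 23355$ ($t = 3 + 23352 = 23355$)
$T{\left(c,I \right)} = -196$ ($T{\left(c,I \right)} = 3 - 199 = -196$)
$Y = 27623$ ($Y = 6 - -27617 = 6 + 27617 = 27623$)
$\frac{t + T{\left(83,164 \right)}}{-33853 + Y} = \frac{23355 - 196}{-33853 + 27623} = \frac{23159}{-6230} = 23159 \left(- \frac{1}{6230}\right) = - \frac{23159}{6230}$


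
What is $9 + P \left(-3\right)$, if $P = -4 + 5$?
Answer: $6$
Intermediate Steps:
$P = 1$
$9 + P \left(-3\right) = 9 + 1 \left(-3\right) = 9 - 3 = 6$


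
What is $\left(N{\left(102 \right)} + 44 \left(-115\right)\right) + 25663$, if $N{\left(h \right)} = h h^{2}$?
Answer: $1081811$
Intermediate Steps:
$N{\left(h \right)} = h^{3}$
$\left(N{\left(102 \right)} + 44 \left(-115\right)\right) + 25663 = \left(102^{3} + 44 \left(-115\right)\right) + 25663 = \left(1061208 - 5060\right) + 25663 = 1056148 + 25663 = 1081811$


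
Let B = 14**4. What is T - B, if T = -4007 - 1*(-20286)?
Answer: -22137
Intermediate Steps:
B = 38416
T = 16279 (T = -4007 + 20286 = 16279)
T - B = 16279 - 1*38416 = 16279 - 38416 = -22137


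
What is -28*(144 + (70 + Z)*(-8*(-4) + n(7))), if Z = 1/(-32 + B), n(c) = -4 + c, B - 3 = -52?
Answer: -5882212/81 ≈ -72620.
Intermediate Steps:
B = -49 (B = 3 - 52 = -49)
Z = -1/81 (Z = 1/(-32 - 49) = 1/(-81) = -1/81 ≈ -0.012346)
-28*(144 + (70 + Z)*(-8*(-4) + n(7))) = -28*(144 + (70 - 1/81)*(-8*(-4) + (-4 + 7))) = -28*(144 + 5669*(32 + 3)/81) = -28*(144 + (5669/81)*35) = -28*(144 + 198415/81) = -28*210079/81 = -5882212/81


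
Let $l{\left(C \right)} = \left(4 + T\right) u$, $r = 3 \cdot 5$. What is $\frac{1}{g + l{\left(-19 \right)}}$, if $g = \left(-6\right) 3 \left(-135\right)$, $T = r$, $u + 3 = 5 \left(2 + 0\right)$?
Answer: $\frac{1}{2563} \approx 0.00039017$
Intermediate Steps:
$u = 7$ ($u = -3 + 5 \left(2 + 0\right) = -3 + 5 \cdot 2 = -3 + 10 = 7$)
$r = 15$
$T = 15$
$l{\left(C \right)} = 133$ ($l{\left(C \right)} = \left(4 + 15\right) 7 = 19 \cdot 7 = 133$)
$g = 2430$ ($g = \left(-18\right) \left(-135\right) = 2430$)
$\frac{1}{g + l{\left(-19 \right)}} = \frac{1}{2430 + 133} = \frac{1}{2563}$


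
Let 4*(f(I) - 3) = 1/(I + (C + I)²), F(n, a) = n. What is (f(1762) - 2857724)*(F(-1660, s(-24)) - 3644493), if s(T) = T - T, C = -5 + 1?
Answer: 128884288423912033999/12369304 ≈ 1.0420e+13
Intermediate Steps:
C = -4
s(T) = 0
f(I) = 3 + 1/(4*(I + (-4 + I)²))
(f(1762) - 2857724)*(F(-1660, s(-24)) - 3644493) = ((193 - 84*1762 + 12*1762²)/(4*(16 + 1762² - 7*1762)) - 2857724)*(-1660 - 3644493) = ((193 - 148008 + 12*3104644)/(4*(16 + 3104644 - 12334)) - 2857724)*(-3646153) = ((¼)*(193 - 148008 + 37255728)/3092326 - 2857724)*(-3646153) = ((¼)*(1/3092326)*37107913 - 2857724)*(-3646153) = (37107913/12369304 - 2857724)*(-3646153) = -35348019796183/12369304*(-3646153) = 128884288423912033999/12369304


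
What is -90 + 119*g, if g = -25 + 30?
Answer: 505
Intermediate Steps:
g = 5
-90 + 119*g = -90 + 119*5 = -90 + 595 = 505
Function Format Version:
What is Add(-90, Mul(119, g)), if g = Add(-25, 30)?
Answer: 505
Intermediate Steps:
g = 5
Add(-90, Mul(119, g)) = Add(-90, Mul(119, 5)) = Add(-90, 595) = 505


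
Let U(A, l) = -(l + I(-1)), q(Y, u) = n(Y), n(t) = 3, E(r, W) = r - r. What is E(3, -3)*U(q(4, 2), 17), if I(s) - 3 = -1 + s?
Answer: 0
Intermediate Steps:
E(r, W) = 0
q(Y, u) = 3
I(s) = 2 + s (I(s) = 3 + (-1 + s) = 2 + s)
U(A, l) = -1 - l (U(A, l) = -(l + (2 - 1)) = -(l + 1) = -(1 + l) = -1 - l)
E(3, -3)*U(q(4, 2), 17) = 0*(-1 - 1*17) = 0*(-1 - 17) = 0*(-18) = 0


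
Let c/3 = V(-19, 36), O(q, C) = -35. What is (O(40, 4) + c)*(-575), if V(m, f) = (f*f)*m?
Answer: 42496525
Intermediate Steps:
V(m, f) = m*f**2 (V(m, f) = f**2*m = m*f**2)
c = -73872 (c = 3*(-19*36**2) = 3*(-19*1296) = 3*(-24624) = -73872)
(O(40, 4) + c)*(-575) = (-35 - 73872)*(-575) = -73907*(-575) = 42496525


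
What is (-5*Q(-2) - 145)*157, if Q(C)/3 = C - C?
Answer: -22765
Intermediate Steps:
Q(C) = 0 (Q(C) = 3*(C - C) = 3*0 = 0)
(-5*Q(-2) - 145)*157 = (-5*0 - 145)*157 = (0 - 145)*157 = -145*157 = -22765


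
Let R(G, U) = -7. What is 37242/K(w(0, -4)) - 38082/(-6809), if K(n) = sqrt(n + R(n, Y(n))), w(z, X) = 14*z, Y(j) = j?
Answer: 3462/619 - 37242*I*sqrt(7)/7 ≈ 5.5929 - 14076.0*I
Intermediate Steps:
K(n) = sqrt(-7 + n) (K(n) = sqrt(n - 7) = sqrt(-7 + n))
37242/K(w(0, -4)) - 38082/(-6809) = 37242/(sqrt(-7 + 14*0)) - 38082/(-6809) = 37242/(sqrt(-7 + 0)) - 38082*(-1/6809) = 37242/(sqrt(-7)) + 3462/619 = 37242/((I*sqrt(7))) + 3462/619 = 37242*(-I*sqrt(7)/7) + 3462/619 = -37242*I*sqrt(7)/7 + 3462/619 = 3462/619 - 37242*I*sqrt(7)/7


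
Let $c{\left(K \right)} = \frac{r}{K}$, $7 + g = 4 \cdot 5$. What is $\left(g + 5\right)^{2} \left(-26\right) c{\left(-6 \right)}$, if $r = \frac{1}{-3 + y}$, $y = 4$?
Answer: $1404$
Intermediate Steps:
$g = 13$ ($g = -7 + 4 \cdot 5 = -7 + 20 = 13$)
$r = 1$ ($r = \frac{1}{-3 + 4} = 1^{-1} = 1$)
$c{\left(K \right)} = \frac{1}{K}$ ($c{\left(K \right)} = 1 \frac{1}{K} = \frac{1}{K}$)
$\left(g + 5\right)^{2} \left(-26\right) c{\left(-6 \right)} = \frac{\left(13 + 5\right)^{2} \left(-26\right)}{-6} = 18^{2} \left(-26\right) \left(- \frac{1}{6}\right) = 324 \left(-26\right) \left(- \frac{1}{6}\right) = \left(-8424\right) \left(- \frac{1}{6}\right) = 1404$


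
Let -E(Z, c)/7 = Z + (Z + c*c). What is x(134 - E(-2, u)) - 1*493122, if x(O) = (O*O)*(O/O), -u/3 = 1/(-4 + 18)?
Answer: -377745119/784 ≈ -4.8182e+5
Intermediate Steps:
u = -3/14 (u = -3/(-4 + 18) = -3/14 ≈ -0.21429)
E(Z, c) = -14*Z - 7*c² (E(Z, c) = -7*(Z + (Z + c*c)) = -7*(Z + (Z + c²)) = -7*(c² + 2*Z) = -14*Z - 7*c²)
x(O) = O² (x(O) = O²*1 = O²)
x(134 - E(-2, u)) - 1*493122 = (134 - (-14*(-2) - 7*(-3/14)²))² - 1*493122 = (134 - (28 - 7*9/196))² - 493122 = (134 - (28 - 9/28))² - 493122 = (134 - 1*775/28)² - 493122 = (134 - 775/28)² - 493122 = (2977/28)² - 493122 = 8862529/784 - 493122 = -377745119/784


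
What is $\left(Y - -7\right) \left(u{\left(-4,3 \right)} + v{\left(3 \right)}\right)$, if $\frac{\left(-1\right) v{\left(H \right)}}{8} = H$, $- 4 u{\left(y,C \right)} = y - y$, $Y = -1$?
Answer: $-144$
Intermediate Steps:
$u{\left(y,C \right)} = 0$ ($u{\left(y,C \right)} = - \frac{y - y}{4} = \left(- \frac{1}{4}\right) 0 = 0$)
$v{\left(H \right)} = - 8 H$
$\left(Y - -7\right) \left(u{\left(-4,3 \right)} + v{\left(3 \right)}\right) = \left(-1 - -7\right) \left(0 - 24\right) = \left(-1 + 7\right) \left(0 - 24\right) = 6 \left(-24\right) = -144$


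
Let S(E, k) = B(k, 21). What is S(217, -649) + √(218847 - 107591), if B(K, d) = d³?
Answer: 9261 + 2*√27814 ≈ 9594.5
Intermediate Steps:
S(E, k) = 9261 (S(E, k) = 21³ = 9261)
S(217, -649) + √(218847 - 107591) = 9261 + √(218847 - 107591) = 9261 + √111256 = 9261 + 2*√27814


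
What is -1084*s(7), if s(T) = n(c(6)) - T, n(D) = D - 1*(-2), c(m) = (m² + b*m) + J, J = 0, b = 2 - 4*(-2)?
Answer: -98644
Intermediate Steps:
b = 10 (b = 2 + 8 = 10)
c(m) = m² + 10*m (c(m) = (m² + 10*m) + 0 = m² + 10*m)
n(D) = 2 + D (n(D) = D + 2 = 2 + D)
s(T) = 98 - T (s(T) = (2 + 6*(10 + 6)) - T = (2 + 6*16) - T = (2 + 96) - T = 98 - T)
-1084*s(7) = -1084*(98 - 1*7) = -1084*(98 - 7) = -1084*91 = -98644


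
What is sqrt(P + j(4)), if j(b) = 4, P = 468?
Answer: 2*sqrt(118) ≈ 21.726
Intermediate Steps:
sqrt(P + j(4)) = sqrt(468 + 4) = sqrt(472) = 2*sqrt(118)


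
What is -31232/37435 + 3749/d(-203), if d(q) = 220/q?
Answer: -5699333097/1647140 ≈ -3460.1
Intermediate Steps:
-31232/37435 + 3749/d(-203) = -31232/37435 + 3749/((220/(-203))) = -31232*1/37435 + 3749/((220*(-1/203))) = -31232/37435 + 3749/(-220/203) = -31232/37435 + 3749*(-203/220) = -31232/37435 - 761047/220 = -5699333097/1647140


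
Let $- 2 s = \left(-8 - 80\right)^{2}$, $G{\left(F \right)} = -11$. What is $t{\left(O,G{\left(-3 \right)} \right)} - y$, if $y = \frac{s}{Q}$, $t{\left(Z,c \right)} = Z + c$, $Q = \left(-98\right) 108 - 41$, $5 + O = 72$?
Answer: $\frac{591128}{10625} \approx 55.636$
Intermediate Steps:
$O = 67$ ($O = -5 + 72 = 67$)
$Q = -10625$ ($Q = -10584 - 41 = -10625$)
$s = -3872$ ($s = - \frac{\left(-8 - 80\right)^{2}}{2} = - \frac{\left(-88\right)^{2}}{2} = \left(- \frac{1}{2}\right) 7744 = -3872$)
$y = \frac{3872}{10625}$ ($y = - \frac{3872}{-10625} = \left(-3872\right) \left(- \frac{1}{10625}\right) = \frac{3872}{10625} \approx 0.36442$)
$t{\left(O,G{\left(-3 \right)} \right)} - y = \left(67 - 11\right) - \frac{3872}{10625} = 56 - \frac{3872}{10625} = \frac{591128}{10625}$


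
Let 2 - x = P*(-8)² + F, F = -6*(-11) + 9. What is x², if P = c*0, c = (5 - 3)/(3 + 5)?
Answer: 5329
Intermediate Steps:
F = 75 (F = 66 + 9 = 75)
c = ¼ (c = 2/8 = 2*(⅛) = ¼ ≈ 0.25000)
P = 0 (P = (¼)*0 = 0)
x = -73 (x = 2 - (0*(-8)² + 75) = 2 - (0*64 + 75) = 2 - (0 + 75) = 2 - 1*75 = 2 - 75 = -73)
x² = (-73)² = 5329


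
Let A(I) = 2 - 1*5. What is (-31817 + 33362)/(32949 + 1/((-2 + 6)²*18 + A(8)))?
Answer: 440325/9390466 ≈ 0.046891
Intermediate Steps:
A(I) = -3 (A(I) = 2 - 5 = -3)
(-31817 + 33362)/(32949 + 1/((-2 + 6)²*18 + A(8))) = (-31817 + 33362)/(32949 + 1/((-2 + 6)²*18 - 3)) = 1545/(32949 + 1/(4²*18 - 3)) = 1545/(32949 + 1/(16*18 - 3)) = 1545/(32949 + 1/(288 - 3)) = 1545/(32949 + 1/285) = 1545/(9390466/285) = 1545*(285/9390466) = 440325/9390466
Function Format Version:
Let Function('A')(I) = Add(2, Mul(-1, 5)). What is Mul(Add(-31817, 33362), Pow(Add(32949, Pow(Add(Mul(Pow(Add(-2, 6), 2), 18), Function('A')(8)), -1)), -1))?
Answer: Rational(440325, 9390466) ≈ 0.046891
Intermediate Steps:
Function('A')(I) = -3 (Function('A')(I) = Add(2, -5) = -3)
Mul(Add(-31817, 33362), Pow(Add(32949, Pow(Add(Mul(Pow(Add(-2, 6), 2), 18), Function('A')(8)), -1)), -1)) = Mul(Add(-31817, 33362), Pow(Add(32949, Pow(Add(Mul(Pow(Add(-2, 6), 2), 18), -3), -1)), -1)) = Mul(1545, Pow(Add(32949, Pow(Add(Mul(Pow(4, 2), 18), -3), -1)), -1)) = Mul(1545, Pow(Add(32949, Pow(Add(Mul(16, 18), -3), -1)), -1)) = Mul(1545, Pow(Add(32949, Pow(Add(288, -3), -1)), -1)) = Mul(1545, Pow(Add(32949, Pow(285, -1)), -1)) = Mul(1545, Pow(Add(32949, Rational(1, 285)), -1)) = Mul(1545, Pow(Rational(9390466, 285), -1)) = Mul(1545, Rational(285, 9390466)) = Rational(440325, 9390466)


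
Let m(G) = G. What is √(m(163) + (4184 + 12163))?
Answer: √16510 ≈ 128.49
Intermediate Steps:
√(m(163) + (4184 + 12163)) = √(163 + (4184 + 12163)) = √(163 + 16347) = √16510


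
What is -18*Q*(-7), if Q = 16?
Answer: 2016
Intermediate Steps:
-18*Q*(-7) = -18*16*(-7) = -288*(-7) = 2016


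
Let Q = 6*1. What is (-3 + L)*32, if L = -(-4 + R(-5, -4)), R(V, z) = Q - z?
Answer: -288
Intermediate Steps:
Q = 6
R(V, z) = 6 - z
L = -6 (L = -(-4 + (6 - 1*(-4))) = -(-4 + (6 + 4)) = -(-4 + 10) = -1*6 = -6)
(-3 + L)*32 = (-3 - 6)*32 = -9*32 = -288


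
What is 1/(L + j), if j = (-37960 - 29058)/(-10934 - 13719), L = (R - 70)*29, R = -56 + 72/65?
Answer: -1602445/5799502396 ≈ -0.00027631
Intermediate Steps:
R = -3568/65 (R = -56 + 72*(1/65) = -56 + 72/65 = -3568/65 ≈ -54.892)
L = -235422/65 (L = (-3568/65 - 70)*29 = -8118/65*29 = -235422/65 ≈ -3621.9)
j = 67018/24653 (j = -67018/(-24653) = -67018*(-1/24653) = 67018/24653 ≈ 2.7185)
1/(L + j) = 1/(-235422/65 + 67018/24653) = 1/(-5799502396/1602445) = -1602445/5799502396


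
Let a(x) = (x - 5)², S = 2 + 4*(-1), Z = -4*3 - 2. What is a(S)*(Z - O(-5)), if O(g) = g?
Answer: -441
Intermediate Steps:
Z = -14 (Z = -12 - 2 = -14)
S = -2 (S = 2 - 4 = -2)
a(x) = (-5 + x)²
a(S)*(Z - O(-5)) = (-5 - 2)²*(-14 - 1*(-5)) = (-7)²*(-14 + 5) = 49*(-9) = -441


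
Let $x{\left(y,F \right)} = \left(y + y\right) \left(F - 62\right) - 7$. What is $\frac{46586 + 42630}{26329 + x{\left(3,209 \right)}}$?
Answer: $\frac{22304}{6801} \approx 3.2795$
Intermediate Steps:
$x{\left(y,F \right)} = -7 + 2 y \left(-62 + F\right)$ ($x{\left(y,F \right)} = 2 y \left(-62 + F\right) - 7 = -7 + 2 y \left(-62 + F\right)$)
$\frac{46586 + 42630}{26329 + x{\left(3,209 \right)}} = \frac{46586 + 42630}{26329 - \left(379 - 1254\right)} = \frac{89216}{26329 - -875} = \frac{89216}{26329 + 875} = \frac{89216}{27204} = 89216 \cdot \frac{1}{27204} = \frac{22304}{6801}$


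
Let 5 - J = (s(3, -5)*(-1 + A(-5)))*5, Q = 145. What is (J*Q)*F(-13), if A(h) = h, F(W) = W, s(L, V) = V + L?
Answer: 103675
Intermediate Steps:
s(L, V) = L + V
J = -55 (J = 5 - (3 - 5)*(-1 - 5)*5 = 5 - (-2*(-6))*5 = 5 - 12*5 = 5 - 1*60 = 5 - 60 = -55)
(J*Q)*F(-13) = -55*145*(-13) = -7975*(-13) = 103675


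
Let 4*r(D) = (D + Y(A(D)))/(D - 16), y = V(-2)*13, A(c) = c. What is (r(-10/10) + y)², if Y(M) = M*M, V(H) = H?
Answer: 676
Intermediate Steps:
Y(M) = M²
y = -26 (y = -2*13 = -26)
r(D) = (D + D²)/(4*(-16 + D)) (r(D) = ((D + D²)/(D - 16))/4 = ((D + D²)/(-16 + D))/4 = (D + D²)/(4*(-16 + D)))
(r(-10/10) + y)² = ((-10/10)*(1 - 10/10)/(4*(-16 - 10/10)) - 26)² = ((-10*⅒)*(1 - 10*⅒)/(4*(-16 - 10*⅒)) - 26)² = ((¼)*(-1)*(1 - 1)/(-16 - 1) - 26)² = ((¼)*(-1)*0/(-17) - 26)² = ((¼)*(-1)*(-1/17)*0 - 26)² = (0 - 26)² = (-26)² = 676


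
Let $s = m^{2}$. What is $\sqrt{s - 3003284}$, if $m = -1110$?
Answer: $4 i \sqrt{110699} \approx 1330.9 i$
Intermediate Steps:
$s = 1232100$ ($s = \left(-1110\right)^{2} = 1232100$)
$\sqrt{s - 3003284} = \sqrt{1232100 - 3003284} = \sqrt{-1771184} = 4 i \sqrt{110699}$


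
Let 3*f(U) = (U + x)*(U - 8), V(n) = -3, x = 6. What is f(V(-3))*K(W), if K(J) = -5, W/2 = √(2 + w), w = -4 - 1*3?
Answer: 55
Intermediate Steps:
w = -7 (w = -4 - 3 = -7)
f(U) = (-8 + U)*(6 + U)/3 (f(U) = ((U + 6)*(U - 8))/3 = ((6 + U)*(-8 + U))/3 = ((-8 + U)*(6 + U))/3 = (-8 + U)*(6 + U)/3)
W = 2*I*√5 (W = 2*√(2 - 7) = 2*√(-5) = 2*(I*√5) = 2*I*√5 ≈ 4.4721*I)
f(V(-3))*K(W) = (-16 - ⅔*(-3) + (⅓)*(-3)²)*(-5) = (-16 + 2 + (⅓)*9)*(-5) = (-16 + 2 + 3)*(-5) = -11*(-5) = 55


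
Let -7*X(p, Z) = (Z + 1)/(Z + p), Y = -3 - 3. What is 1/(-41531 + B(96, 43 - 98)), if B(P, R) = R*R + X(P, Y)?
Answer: -126/4851755 ≈ -2.5970e-5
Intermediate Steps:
Y = -6
X(p, Z) = -(1 + Z)/(7*(Z + p)) (X(p, Z) = -(Z + 1)/(7*(Z + p)) = -(1 + Z)/(7*(Z + p)))
B(P, R) = R² + 5/(7*(-6 + P)) (B(P, R) = R*R + (-1 - 1*(-6))/(7*(-6 + P)) = R² + (-1 + 6)/(7*(-6 + P)) = R² + (⅐)*5/(-6 + P) = R² + 5/(7*(-6 + P)))
1/(-41531 + B(96, 43 - 98)) = 1/(-41531 + (5 + 7*(43 - 98)²*(-6 + 96))/(7*(-6 + 96))) = 1/(-41531 + (⅐)*(5 + 7*(-55)²*90)/90) = 1/(-41531 + (⅐)*(1/90)*(5 + 7*3025*90)) = 1/(-41531 + (⅐)*(1/90)*(5 + 1905750)) = 1/(-41531 + (⅐)*(1/90)*1905755) = 1/(-41531 + 381151/126) = 1/(-4851755/126) = -126/4851755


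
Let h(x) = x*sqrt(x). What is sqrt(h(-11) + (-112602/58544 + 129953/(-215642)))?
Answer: sqrt(-6290512822885719862 - 27393290154793643696*I*sqrt(11))/1578068156 ≈ 4.1258 - 4.4213*I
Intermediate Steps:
h(x) = x**(3/2)
sqrt(h(-11) + (-112602/58544 + 129953/(-215642))) = sqrt((-11)**(3/2) + (-112602/58544 + 129953/(-215642))) = sqrt(-11*I*sqrt(11) + (-112602*1/58544 + 129953*(-1/215642))) = sqrt(-11*I*sqrt(11) + (-56301/29272 - 129953/215642)) = sqrt(-11*I*sqrt(11) - 7972422229/3156136312) = sqrt(-7972422229/3156136312 - 11*I*sqrt(11))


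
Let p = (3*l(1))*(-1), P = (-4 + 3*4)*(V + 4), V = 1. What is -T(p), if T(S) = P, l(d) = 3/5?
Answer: -40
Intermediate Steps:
l(d) = ⅗ (l(d) = 3*(⅕) = ⅗)
P = 40 (P = (-4 + 3*4)*(1 + 4) = (-4 + 12)*5 = 8*5 = 40)
p = -9/5 (p = (3*(⅗))*(-1) = (9/5)*(-1) = -9/5 ≈ -1.8000)
T(S) = 40
-T(p) = -1*40 = -40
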